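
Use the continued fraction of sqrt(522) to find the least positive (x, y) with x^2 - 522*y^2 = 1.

First expand sqrt(522) as a continued fraction. With x_i = (sqrt(522) + m_i)/d_i and (m_0, d_0) = (0, 1): a_0 = floor(sqrt(522)) = 22, since 22^2 = 484 <= 522 < 529 = 23^2.
Iterate m_{i+1} = d_i*a_i - m_i, d_{i+1} = (522 - m_{i+1}^2)/d_i, a_{i+1} = floor((a_0 + m_{i+1})/d_{i+1}):
  m_1 = 1*22 - 0 = 22, d_1 = (522 - 22^2)/1 = 38/1 = 38, a_1 = floor((22 + 22)/38) = 1.
  m_2 = 38*1 - 22 = 16, d_2 = (522 - 16^2)/38 = 266/38 = 7, a_2 = floor((22 + 16)/7) = 5.
  m_3 = 7*5 - 16 = 19, d_3 = (522 - 19^2)/7 = 161/7 = 23, a_3 = floor((22 + 19)/23) = 1.
  m_4 = 23*1 - 19 = 4, d_4 = (522 - 4^2)/23 = 506/23 = 22, a_4 = floor((22 + 4)/22) = 1.
  m_5 = 22*1 - 4 = 18, d_5 = (522 - 18^2)/22 = 198/22 = 9, a_5 = floor((22 + 18)/9) = 4.
  m_6 = 9*4 - 18 = 18, d_6 = (522 - 18^2)/9 = 198/9 = 22, a_6 = floor((22 + 18)/22) = 1.
  m_7 = 22*1 - 18 = 4, d_7 = (522 - 4^2)/22 = 506/22 = 23, a_7 = floor((22 + 4)/23) = 1.
  m_8 = 23*1 - 4 = 19, d_8 = (522 - 19^2)/23 = 161/23 = 7, a_8 = floor((22 + 19)/7) = 5.
  m_9 = 7*5 - 19 = 16, d_9 = (522 - 16^2)/7 = 266/7 = 38, a_9 = floor((22 + 16)/38) = 1.
  m_10 = 38*1 - 16 = 22, d_10 = (522 - 22^2)/38 = 38/38 = 1, a_10 = floor((22 + 22)/1) = 44.
  m_11 = 1*44 - 22 = 22, d_11 = (522 - 22^2)/1 = 38/1 = 38: (m_11, d_11) = (m_1, d_1) = (22, 38), so from here the quotients repeat a_1, ..., a_10; the period length is 10.
So sqrt(522) = [22; (1, 5, 1, 1, 4, 1, 1, 5, 1, 44)] with period length k = 10.
k is even, so the fundamental solution of x^2 - 522y^2 = 1 is (p_{k-1}, q_{k-1}) = (p_9, q_9); compute convergents through index 9.
Convergents (p_i = a_i*p_{i-1} + p_{i-2}, q_i = a_i*q_{i-1} + q_{i-2} with p_{-2}=0, p_{-1}=1, q_{-2}=1, q_{-1}=0):
  i=0: a_0=22, p_0 = 22*1 + 0 = 22, q_0 = 22*0 + 1 = 1.
  i=1: a_1=1, p_1 = 1*22 + 1 = 23, q_1 = 1*1 + 0 = 1.
  i=2: a_2=5, p_2 = 5*23 + 22 = 137, q_2 = 5*1 + 1 = 6.
  i=3: a_3=1, p_3 = 1*137 + 23 = 160, q_3 = 1*6 + 1 = 7.
  i=4: a_4=1, p_4 = 1*160 + 137 = 297, q_4 = 1*7 + 6 = 13.
  i=5: a_5=4, p_5 = 4*297 + 160 = 1348, q_5 = 4*13 + 7 = 59.
  i=6: a_6=1, p_6 = 1*1348 + 297 = 1645, q_6 = 1*59 + 13 = 72.
  i=7: a_7=1, p_7 = 1*1645 + 1348 = 2993, q_7 = 1*72 + 59 = 131.
  i=8: a_8=5, p_8 = 5*2993 + 1645 = 16610, q_8 = 5*131 + 72 = 727.
  i=9: a_9=1, p_9 = 1*16610 + 2993 = 19603, q_9 = 1*727 + 131 = 858.
Check: 19603^2 - 522*858^2 = 384277609 - 384277608 = 1, so (x, y) = (19603, 858) solves the equation, and by the theorem it is the least positive solution.

(x, y) = (19603, 858)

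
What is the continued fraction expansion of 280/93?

[3; 93]

Run the Euclidean algorithm on 280 and 93; the successive quotients are the partial quotients a_0, a_1, ... (each step inverts the fractional part left over by the previous one):
  280 = 3*93 + 1, so a_0 = 3.
  93 = 93*1 + 0, so a_1 = 93.
The remainder reaches 0 after 2 divisions, so the expansion has 2 partial quotients, read off in order.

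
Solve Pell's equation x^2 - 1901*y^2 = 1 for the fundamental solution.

First expand sqrt(1901) as a continued fraction. With x_i = (sqrt(1901) + m_i)/d_i and (m_0, d_0) = (0, 1): a_0 = floor(sqrt(1901)) = 43, since 43^2 = 1849 <= 1901 < 1936 = 44^2.
Iterate m_{i+1} = d_i*a_i - m_i, d_{i+1} = (1901 - m_{i+1}^2)/d_i, a_{i+1} = floor((a_0 + m_{i+1})/d_{i+1}):
  m_1 = 1*43 - 0 = 43, d_1 = (1901 - 43^2)/1 = 52/1 = 52, a_1 = floor((43 + 43)/52) = 1.
  m_2 = 52*1 - 43 = 9, d_2 = (1901 - 9^2)/52 = 1820/52 = 35, a_2 = floor((43 + 9)/35) = 1.
  m_3 = 35*1 - 9 = 26, d_3 = (1901 - 26^2)/35 = 1225/35 = 35, a_3 = floor((43 + 26)/35) = 1.
  m_4 = 35*1 - 26 = 9, d_4 = (1901 - 9^2)/35 = 1820/35 = 52, a_4 = floor((43 + 9)/52) = 1.
  m_5 = 52*1 - 9 = 43, d_5 = (1901 - 43^2)/52 = 52/52 = 1, a_5 = floor((43 + 43)/1) = 86.
  m_6 = 1*86 - 43 = 43, d_6 = (1901 - 43^2)/1 = 52/1 = 52: (m_6, d_6) = (m_1, d_1) = (43, 52), so from here the quotients repeat a_1, ..., a_5; the period length is 5.
So sqrt(1901) = [43; (1, 1, 1, 1, 86)] with period length k = 5.
k is odd, so (p_{k-1}, q_{k-1}) only solves x^2 - 1901y^2 = -1 and the fundamental solution of x^2 - 1901y^2 = 1 is (p_{2k-1}, q_{2k-1}) = (p_9, q_9); compute convergents through index 9, running through the period twice.
Convergents (p_i = a_i*p_{i-1} + p_{i-2}, q_i = a_i*q_{i-1} + q_{i-2} with p_{-2}=0, p_{-1}=1, q_{-2}=1, q_{-1}=0):
  i=0: a_0=43, p_0 = 43*1 + 0 = 43, q_0 = 43*0 + 1 = 1.
  i=1: a_1=1, p_1 = 1*43 + 1 = 44, q_1 = 1*1 + 0 = 1.
  i=2: a_2=1, p_2 = 1*44 + 43 = 87, q_2 = 1*1 + 1 = 2.
  i=3: a_3=1, p_3 = 1*87 + 44 = 131, q_3 = 1*2 + 1 = 3.
  i=4: a_4=1, p_4 = 1*131 + 87 = 218, q_4 = 1*3 + 2 = 5.
  i=5: a_5=86, p_5 = 86*218 + 131 = 18879, q_5 = 86*5 + 3 = 433.
  i=6: a_6=1, p_6 = 1*18879 + 218 = 19097, q_6 = 1*433 + 5 = 438.
  i=7: a_7=1, p_7 = 1*19097 + 18879 = 37976, q_7 = 1*438 + 433 = 871.
  i=8: a_8=1, p_8 = 1*37976 + 19097 = 57073, q_8 = 1*871 + 438 = 1309.
  i=9: a_9=1, p_9 = 1*57073 + 37976 = 95049, q_9 = 1*1309 + 871 = 2180.
Indeed p_4^2 - 1901*q_4^2 = 47524 - 47525 = -1, not +1.
Check: 95049^2 - 1901*2180^2 = 9034312401 - 9034312400 = 1, so (x, y) = (95049, 2180) solves the equation, and by the theorem it is the least positive solution.

(x, y) = (95049, 2180)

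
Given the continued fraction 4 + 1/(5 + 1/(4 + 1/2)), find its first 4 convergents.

4/1, 21/5, 88/21, 197/47

Using the convergent recurrence p_i = a_i*p_{i-1} + p_{i-2}, q_i = a_i*q_{i-1} + q_{i-2} with p_{-2}=0, p_{-1}=1, q_{-2}=1, q_{-1}=0:
  i=0: a_0=4, p_0 = 4*1 + 0 = 4, q_0 = 4*0 + 1 = 1.
  i=1: a_1=5, p_1 = 5*4 + 1 = 21, q_1 = 5*1 + 0 = 5.
  i=2: a_2=4, p_2 = 4*21 + 4 = 88, q_2 = 4*5 + 1 = 21.
  i=3: a_3=2, p_3 = 2*88 + 21 = 197, q_3 = 2*21 + 5 = 47.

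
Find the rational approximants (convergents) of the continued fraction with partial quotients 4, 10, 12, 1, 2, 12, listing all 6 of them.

Using the convergent recurrence p_i = a_i*p_{i-1} + p_{i-2}, q_i = a_i*q_{i-1} + q_{i-2} with p_{-2}=0, p_{-1}=1, q_{-2}=1, q_{-1}=0:
  i=0: a_0=4, p_0 = 4*1 + 0 = 4, q_0 = 4*0 + 1 = 1.
  i=1: a_1=10, p_1 = 10*4 + 1 = 41, q_1 = 10*1 + 0 = 10.
  i=2: a_2=12, p_2 = 12*41 + 4 = 496, q_2 = 12*10 + 1 = 121.
  i=3: a_3=1, p_3 = 1*496 + 41 = 537, q_3 = 1*121 + 10 = 131.
  i=4: a_4=2, p_4 = 2*537 + 496 = 1570, q_4 = 2*131 + 121 = 383.
  i=5: a_5=12, p_5 = 12*1570 + 537 = 19377, q_5 = 12*383 + 131 = 4727.

4/1, 41/10, 496/121, 537/131, 1570/383, 19377/4727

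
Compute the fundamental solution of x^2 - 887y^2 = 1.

(x, y) = (469224, 15755)

First expand sqrt(887) as a continued fraction. With x_i = (sqrt(887) + m_i)/d_i and (m_0, d_0) = (0, 1): a_0 = floor(sqrt(887)) = 29, since 29^2 = 841 <= 887 < 900 = 30^2.
Iterate m_{i+1} = d_i*a_i - m_i, d_{i+1} = (887 - m_{i+1}^2)/d_i, a_{i+1} = floor((a_0 + m_{i+1})/d_{i+1}):
  m_1 = 1*29 - 0 = 29, d_1 = (887 - 29^2)/1 = 46/1 = 46, a_1 = floor((29 + 29)/46) = 1.
  m_2 = 46*1 - 29 = 17, d_2 = (887 - 17^2)/46 = 598/46 = 13, a_2 = floor((29 + 17)/13) = 3.
  m_3 = 13*3 - 17 = 22, d_3 = (887 - 22^2)/13 = 403/13 = 31, a_3 = floor((29 + 22)/31) = 1.
  m_4 = 31*1 - 22 = 9, d_4 = (887 - 9^2)/31 = 806/31 = 26, a_4 = floor((29 + 9)/26) = 1.
  m_5 = 26*1 - 9 = 17, d_5 = (887 - 17^2)/26 = 598/26 = 23, a_5 = floor((29 + 17)/23) = 2.
  m_6 = 23*2 - 17 = 29, d_6 = (887 - 29^2)/23 = 46/23 = 2, a_6 = floor((29 + 29)/2) = 29.
  m_7 = 2*29 - 29 = 29, d_7 = (887 - 29^2)/2 = 46/2 = 23, a_7 = floor((29 + 29)/23) = 2.
  m_8 = 23*2 - 29 = 17, d_8 = (887 - 17^2)/23 = 598/23 = 26, a_8 = floor((29 + 17)/26) = 1.
  m_9 = 26*1 - 17 = 9, d_9 = (887 - 9^2)/26 = 806/26 = 31, a_9 = floor((29 + 9)/31) = 1.
  m_10 = 31*1 - 9 = 22, d_10 = (887 - 22^2)/31 = 403/31 = 13, a_10 = floor((29 + 22)/13) = 3.
  m_11 = 13*3 - 22 = 17, d_11 = (887 - 17^2)/13 = 598/13 = 46, a_11 = floor((29 + 17)/46) = 1.
  m_12 = 46*1 - 17 = 29, d_12 = (887 - 29^2)/46 = 46/46 = 1, a_12 = floor((29 + 29)/1) = 58.
  m_13 = 1*58 - 29 = 29, d_13 = (887 - 29^2)/1 = 46/1 = 46: (m_13, d_13) = (m_1, d_1) = (29, 46), so from here the quotients repeat a_1, ..., a_12; the period length is 12.
So sqrt(887) = [29; (1, 3, 1, 1, 2, 29, 2, 1, 1, 3, 1, 58)] with period length k = 12.
k is even, so the fundamental solution of x^2 - 887y^2 = 1 is (p_{k-1}, q_{k-1}) = (p_11, q_11); compute convergents through index 11.
Convergents (p_i = a_i*p_{i-1} + p_{i-2}, q_i = a_i*q_{i-1} + q_{i-2} with p_{-2}=0, p_{-1}=1, q_{-2}=1, q_{-1}=0):
  i=0: a_0=29, p_0 = 29*1 + 0 = 29, q_0 = 29*0 + 1 = 1.
  i=1: a_1=1, p_1 = 1*29 + 1 = 30, q_1 = 1*1 + 0 = 1.
  i=2: a_2=3, p_2 = 3*30 + 29 = 119, q_2 = 3*1 + 1 = 4.
  i=3: a_3=1, p_3 = 1*119 + 30 = 149, q_3 = 1*4 + 1 = 5.
  i=4: a_4=1, p_4 = 1*149 + 119 = 268, q_4 = 1*5 + 4 = 9.
  i=5: a_5=2, p_5 = 2*268 + 149 = 685, q_5 = 2*9 + 5 = 23.
  i=6: a_6=29, p_6 = 29*685 + 268 = 20133, q_6 = 29*23 + 9 = 676.
  i=7: a_7=2, p_7 = 2*20133 + 685 = 40951, q_7 = 2*676 + 23 = 1375.
  i=8: a_8=1, p_8 = 1*40951 + 20133 = 61084, q_8 = 1*1375 + 676 = 2051.
  i=9: a_9=1, p_9 = 1*61084 + 40951 = 102035, q_9 = 1*2051 + 1375 = 3426.
  i=10: a_10=3, p_10 = 3*102035 + 61084 = 367189, q_10 = 3*3426 + 2051 = 12329.
  i=11: a_11=1, p_11 = 1*367189 + 102035 = 469224, q_11 = 1*12329 + 3426 = 15755.
Check: 469224^2 - 887*15755^2 = 220171162176 - 220171162175 = 1, so (x, y) = (469224, 15755) solves the equation, and by the theorem it is the least positive solution.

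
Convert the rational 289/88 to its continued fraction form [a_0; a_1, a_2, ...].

Run the Euclidean algorithm on 289 and 88; the successive quotients are the partial quotients a_0, a_1, ... (each step inverts the fractional part left over by the previous one):
  289 = 3*88 + 25, so a_0 = 3.
  88 = 3*25 + 13, so a_1 = 3.
  25 = 1*13 + 12, so a_2 = 1.
  13 = 1*12 + 1, so a_3 = 1.
  12 = 12*1 + 0, so a_4 = 12.
The remainder reaches 0 after 5 divisions, so the expansion has 5 partial quotients, read off in order.

[3; 3, 1, 1, 12]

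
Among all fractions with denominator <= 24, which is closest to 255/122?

23/11

Expand x = 255/122 as a continued fraction with the Euclidean algorithm:
  255 = 2*122 + 11, so a_0 = 2.
  122 = 11*11 + 1, so a_1 = 11.
  11 = 11*1 + 0, so a_2 = 11.
so x = [2; 11, 11].
Convergents (p_i = a_i*p_{i-1} + p_{i-2}, q_i = a_i*q_{i-1} + q_{i-2} with p_{-2}=0, p_{-1}=1, q_{-2}=1, q_{-1}=0), until the denominator exceeds 24:
  i=0: a_0=2, p_0 = 2*1 + 0 = 2, q_0 = 2*0 + 1 = 1.
  i=1: a_1=11, p_1 = 11*2 + 1 = 23, q_1 = 11*1 + 0 = 11.
  i=2: a_2=11, p_2 = 11*23 + 2 = 255, q_2 = 11*11 + 1 = 122.
q_2 = 122 > 24, so the last convergent with denominator <= 24 is p_1/q_1 = 23/11.
The closest fraction with denominator <= 24 is either p_1/q_1 or the intermediate fraction (k*p_1 + p_0)/(k*q_1 + q_0) with the largest k >= 1 whose denominator stays <= 24; these approach x as k grows, and every other convergent or intermediate fraction in range is farther away.
Largest k: floor((24 - q_0)/q_1) = floor((24 - 1)/11) = 2.
That gives (2*23 + 2)/(2*11 + 1) = 48/23.
Compare the errors: |x - 23/11| = |255*11 - 23*122|/(122*11) = 1/1342, and |x - 48/23| = |255*23 - 48*122|/(122*23) = 9/2806.
Cross-multiplying, 1*2806 = 2806 < 12078 = 9*1342, so 1/1342 is smaller: the convergent 23/11 is closer to x than 48/23.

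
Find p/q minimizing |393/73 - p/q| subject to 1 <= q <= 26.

Expand x = 393/73 as a continued fraction with the Euclidean algorithm:
  393 = 5*73 + 28, so a_0 = 5.
  73 = 2*28 + 17, so a_1 = 2.
  28 = 1*17 + 11, so a_2 = 1.
  17 = 1*11 + 6, so a_3 = 1.
  11 = 1*6 + 5, so a_4 = 1.
  6 = 1*5 + 1, so a_5 = 1.
  5 = 5*1 + 0, so a_6 = 5.
so x = [5; 2, 1, 1, 1, 1, 5].
Convergents (p_i = a_i*p_{i-1} + p_{i-2}, q_i = a_i*q_{i-1} + q_{i-2} with p_{-2}=0, p_{-1}=1, q_{-2}=1, q_{-1}=0), until the denominator exceeds 26:
  i=0: a_0=5, p_0 = 5*1 + 0 = 5, q_0 = 5*0 + 1 = 1.
  i=1: a_1=2, p_1 = 2*5 + 1 = 11, q_1 = 2*1 + 0 = 2.
  i=2: a_2=1, p_2 = 1*11 + 5 = 16, q_2 = 1*2 + 1 = 3.
  i=3: a_3=1, p_3 = 1*16 + 11 = 27, q_3 = 1*3 + 2 = 5.
  i=4: a_4=1, p_4 = 1*27 + 16 = 43, q_4 = 1*5 + 3 = 8.
  i=5: a_5=1, p_5 = 1*43 + 27 = 70, q_5 = 1*8 + 5 = 13.
  i=6: a_6=5, p_6 = 5*70 + 43 = 393, q_6 = 5*13 + 8 = 73.
q_6 = 73 > 26, so the last convergent with denominator <= 26 is p_5/q_5 = 70/13.
The closest fraction with denominator <= 26 is either p_5/q_5 or the intermediate fraction (k*p_5 + p_4)/(k*q_5 + q_4) with the largest k >= 1 whose denominator stays <= 26; these approach x as k grows, and every other convergent or intermediate fraction in range is farther away.
Largest k: floor((26 - q_4)/q_5) = floor((26 - 8)/13) = 1.
That gives (1*70 + 43)/(1*13 + 8) = 113/21.
Compare the errors: |x - 70/13| = |393*13 - 70*73|/(73*13) = 1/949, and |x - 113/21| = |393*21 - 113*73|/(73*21) = 4/1533.
Cross-multiplying, 1*1533 = 1533 < 3796 = 4*949, so 1/949 is smaller: the convergent 70/13 is closer to x than 113/21.

70/13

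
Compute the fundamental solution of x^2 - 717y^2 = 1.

First expand sqrt(717) as a continued fraction. With x_i = (sqrt(717) + m_i)/d_i and (m_0, d_0) = (0, 1): a_0 = floor(sqrt(717)) = 26, since 26^2 = 676 <= 717 < 729 = 27^2.
Iterate m_{i+1} = d_i*a_i - m_i, d_{i+1} = (717 - m_{i+1}^2)/d_i, a_{i+1} = floor((a_0 + m_{i+1})/d_{i+1}):
  m_1 = 1*26 - 0 = 26, d_1 = (717 - 26^2)/1 = 41/1 = 41, a_1 = floor((26 + 26)/41) = 1.
  m_2 = 41*1 - 26 = 15, d_2 = (717 - 15^2)/41 = 492/41 = 12, a_2 = floor((26 + 15)/12) = 3.
  m_3 = 12*3 - 15 = 21, d_3 = (717 - 21^2)/12 = 276/12 = 23, a_3 = floor((26 + 21)/23) = 2.
  m_4 = 23*2 - 21 = 25, d_4 = (717 - 25^2)/23 = 92/23 = 4, a_4 = floor((26 + 25)/4) = 12.
  m_5 = 4*12 - 25 = 23, d_5 = (717 - 23^2)/4 = 188/4 = 47, a_5 = floor((26 + 23)/47) = 1.
  m_6 = 47*1 - 23 = 24, d_6 = (717 - 24^2)/47 = 141/47 = 3, a_6 = floor((26 + 24)/3) = 16.
  m_7 = 3*16 - 24 = 24, d_7 = (717 - 24^2)/3 = 141/3 = 47, a_7 = floor((26 + 24)/47) = 1.
  m_8 = 47*1 - 24 = 23, d_8 = (717 - 23^2)/47 = 188/47 = 4, a_8 = floor((26 + 23)/4) = 12.
  m_9 = 4*12 - 23 = 25, d_9 = (717 - 25^2)/4 = 92/4 = 23, a_9 = floor((26 + 25)/23) = 2.
  m_10 = 23*2 - 25 = 21, d_10 = (717 - 21^2)/23 = 276/23 = 12, a_10 = floor((26 + 21)/12) = 3.
  m_11 = 12*3 - 21 = 15, d_11 = (717 - 15^2)/12 = 492/12 = 41, a_11 = floor((26 + 15)/41) = 1.
  m_12 = 41*1 - 15 = 26, d_12 = (717 - 26^2)/41 = 41/41 = 1, a_12 = floor((26 + 26)/1) = 52.
  m_13 = 1*52 - 26 = 26, d_13 = (717 - 26^2)/1 = 41/1 = 41: (m_13, d_13) = (m_1, d_1) = (26, 41), so from here the quotients repeat a_1, ..., a_12; the period length is 12.
So sqrt(717) = [26; (1, 3, 2, 12, 1, 16, 1, 12, 2, 3, 1, 52)] with period length k = 12.
k is even, so the fundamental solution of x^2 - 717y^2 = 1 is (p_{k-1}, q_{k-1}) = (p_11, q_11); compute convergents through index 11.
Convergents (p_i = a_i*p_{i-1} + p_{i-2}, q_i = a_i*q_{i-1} + q_{i-2} with p_{-2}=0, p_{-1}=1, q_{-2}=1, q_{-1}=0):
  i=0: a_0=26, p_0 = 26*1 + 0 = 26, q_0 = 26*0 + 1 = 1.
  i=1: a_1=1, p_1 = 1*26 + 1 = 27, q_1 = 1*1 + 0 = 1.
  i=2: a_2=3, p_2 = 3*27 + 26 = 107, q_2 = 3*1 + 1 = 4.
  i=3: a_3=2, p_3 = 2*107 + 27 = 241, q_3 = 2*4 + 1 = 9.
  i=4: a_4=12, p_4 = 12*241 + 107 = 2999, q_4 = 12*9 + 4 = 112.
  i=5: a_5=1, p_5 = 1*2999 + 241 = 3240, q_5 = 1*112 + 9 = 121.
  i=6: a_6=16, p_6 = 16*3240 + 2999 = 54839, q_6 = 16*121 + 112 = 2048.
  i=7: a_7=1, p_7 = 1*54839 + 3240 = 58079, q_7 = 1*2048 + 121 = 2169.
  i=8: a_8=12, p_8 = 12*58079 + 54839 = 751787, q_8 = 12*2169 + 2048 = 28076.
  i=9: a_9=2, p_9 = 2*751787 + 58079 = 1561653, q_9 = 2*28076 + 2169 = 58321.
  i=10: a_10=3, p_10 = 3*1561653 + 751787 = 5436746, q_10 = 3*58321 + 28076 = 203039.
  i=11: a_11=1, p_11 = 1*5436746 + 1561653 = 6998399, q_11 = 1*203039 + 58321 = 261360.
Check: 6998399^2 - 717*261360^2 = 48977588563201 - 48977588563200 = 1, so (x, y) = (6998399, 261360) solves the equation, and by the theorem it is the least positive solution.

(x, y) = (6998399, 261360)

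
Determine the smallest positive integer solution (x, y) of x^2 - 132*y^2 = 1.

First expand sqrt(132) as a continued fraction. With x_i = (sqrt(132) + m_i)/d_i and (m_0, d_0) = (0, 1): a_0 = floor(sqrt(132)) = 11, since 11^2 = 121 <= 132 < 144 = 12^2.
Iterate m_{i+1} = d_i*a_i - m_i, d_{i+1} = (132 - m_{i+1}^2)/d_i, a_{i+1} = floor((a_0 + m_{i+1})/d_{i+1}):
  m_1 = 1*11 - 0 = 11, d_1 = (132 - 11^2)/1 = 11/1 = 11, a_1 = floor((11 + 11)/11) = 2.
  m_2 = 11*2 - 11 = 11, d_2 = (132 - 11^2)/11 = 11/11 = 1, a_2 = floor((11 + 11)/1) = 22.
  m_3 = 1*22 - 11 = 11, d_3 = (132 - 11^2)/1 = 11/1 = 11: (m_3, d_3) = (m_1, d_1) = (11, 11), so from here the quotients repeat a_1, a_2; the period length is 2.
So sqrt(132) = [11; (2, 22)] with period length k = 2.
k is even, so the fundamental solution of x^2 - 132y^2 = 1 is (p_{k-1}, q_{k-1}) = (p_1, q_1); compute convergents through index 1.
Convergents (p_i = a_i*p_{i-1} + p_{i-2}, q_i = a_i*q_{i-1} + q_{i-2} with p_{-2}=0, p_{-1}=1, q_{-2}=1, q_{-1}=0):
  i=0: a_0=11, p_0 = 11*1 + 0 = 11, q_0 = 11*0 + 1 = 1.
  i=1: a_1=2, p_1 = 2*11 + 1 = 23, q_1 = 2*1 + 0 = 2.
Check: 23^2 - 132*2^2 = 529 - 528 = 1, so (x, y) = (23, 2) solves the equation, and by the theorem it is the least positive solution.

(x, y) = (23, 2)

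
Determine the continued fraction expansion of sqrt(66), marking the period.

[8; (8, 16)]

Write x_i = (sqrt(66) + m_i)/d_i with (m_0, d_0) = (0, 1). a_0 = floor(sqrt(66)) = 8, since 8^2 = 64 <= 66 < 81 = 9^2.
Iterate m_{i+1} = d_i*a_i - m_i, d_{i+1} = (66 - m_{i+1}^2)/d_i, a_{i+1} = floor((a_0 + m_{i+1})/d_{i+1}):
  m_1 = 1*8 - 0 = 8, d_1 = (66 - 8^2)/1 = 2/1 = 2, a_1 = floor((8 + 8)/2) = 8.
  m_2 = 2*8 - 8 = 8, d_2 = (66 - 8^2)/2 = 2/2 = 1, a_2 = floor((8 + 8)/1) = 16.
  m_3 = 1*16 - 8 = 8, d_3 = (66 - 8^2)/1 = 2/1 = 2: (m_3, d_3) = (m_1, d_1) = (8, 2), so from here the quotients repeat a_1, a_2; the period length is 2.
Hence the expansion of sqrt(66) is a_0 = 8 followed by the repeating block 8, 16 (period 2).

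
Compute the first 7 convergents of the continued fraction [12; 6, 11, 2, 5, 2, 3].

Using the convergent recurrence p_i = a_i*p_{i-1} + p_{i-2}, q_i = a_i*q_{i-1} + q_{i-2} with p_{-2}=0, p_{-1}=1, q_{-2}=1, q_{-1}=0:
  i=0: a_0=12, p_0 = 12*1 + 0 = 12, q_0 = 12*0 + 1 = 1.
  i=1: a_1=6, p_1 = 6*12 + 1 = 73, q_1 = 6*1 + 0 = 6.
  i=2: a_2=11, p_2 = 11*73 + 12 = 815, q_2 = 11*6 + 1 = 67.
  i=3: a_3=2, p_3 = 2*815 + 73 = 1703, q_3 = 2*67 + 6 = 140.
  i=4: a_4=5, p_4 = 5*1703 + 815 = 9330, q_4 = 5*140 + 67 = 767.
  i=5: a_5=2, p_5 = 2*9330 + 1703 = 20363, q_5 = 2*767 + 140 = 1674.
  i=6: a_6=3, p_6 = 3*20363 + 9330 = 70419, q_6 = 3*1674 + 767 = 5789.

12/1, 73/6, 815/67, 1703/140, 9330/767, 20363/1674, 70419/5789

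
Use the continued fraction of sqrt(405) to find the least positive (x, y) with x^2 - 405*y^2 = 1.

First expand sqrt(405) as a continued fraction. With x_i = (sqrt(405) + m_i)/d_i and (m_0, d_0) = (0, 1): a_0 = floor(sqrt(405)) = 20, since 20^2 = 400 <= 405 < 441 = 21^2.
Iterate m_{i+1} = d_i*a_i - m_i, d_{i+1} = (405 - m_{i+1}^2)/d_i, a_{i+1} = floor((a_0 + m_{i+1})/d_{i+1}):
  m_1 = 1*20 - 0 = 20, d_1 = (405 - 20^2)/1 = 5/1 = 5, a_1 = floor((20 + 20)/5) = 8.
  m_2 = 5*8 - 20 = 20, d_2 = (405 - 20^2)/5 = 5/5 = 1, a_2 = floor((20 + 20)/1) = 40.
  m_3 = 1*40 - 20 = 20, d_3 = (405 - 20^2)/1 = 5/1 = 5: (m_3, d_3) = (m_1, d_1) = (20, 5), so from here the quotients repeat a_1, a_2; the period length is 2.
So sqrt(405) = [20; (8, 40)] with period length k = 2.
k is even, so the fundamental solution of x^2 - 405y^2 = 1 is (p_{k-1}, q_{k-1}) = (p_1, q_1); compute convergents through index 1.
Convergents (p_i = a_i*p_{i-1} + p_{i-2}, q_i = a_i*q_{i-1} + q_{i-2} with p_{-2}=0, p_{-1}=1, q_{-2}=1, q_{-1}=0):
  i=0: a_0=20, p_0 = 20*1 + 0 = 20, q_0 = 20*0 + 1 = 1.
  i=1: a_1=8, p_1 = 8*20 + 1 = 161, q_1 = 8*1 + 0 = 8.
Check: 161^2 - 405*8^2 = 25921 - 25920 = 1, so (x, y) = (161, 8) solves the equation, and by the theorem it is the least positive solution.

(x, y) = (161, 8)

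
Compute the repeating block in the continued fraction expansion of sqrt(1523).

Write x_i = (sqrt(1523) + m_i)/d_i with (m_0, d_0) = (0, 1). a_0 = floor(sqrt(1523)) = 39, since 39^2 = 1521 <= 1523 < 1600 = 40^2.
Iterate m_{i+1} = d_i*a_i - m_i, d_{i+1} = (1523 - m_{i+1}^2)/d_i, a_{i+1} = floor((a_0 + m_{i+1})/d_{i+1}):
  m_1 = 1*39 - 0 = 39, d_1 = (1523 - 39^2)/1 = 2/1 = 2, a_1 = floor((39 + 39)/2) = 39.
  m_2 = 2*39 - 39 = 39, d_2 = (1523 - 39^2)/2 = 2/2 = 1, a_2 = floor((39 + 39)/1) = 78.
  m_3 = 1*78 - 39 = 39, d_3 = (1523 - 39^2)/1 = 2/1 = 2: (m_3, d_3) = (m_1, d_1) = (39, 2), so from here the quotients repeat a_1, a_2; the period length is 2.
Hence the expansion of sqrt(1523) is a_0 = 39 followed by the repeating block 39, 78 (period 2).

[39; (39, 78)]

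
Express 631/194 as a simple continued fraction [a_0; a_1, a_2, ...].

Run the Euclidean algorithm on 631 and 194; the successive quotients are the partial quotients a_0, a_1, ... (each step inverts the fractional part left over by the previous one):
  631 = 3*194 + 49, so a_0 = 3.
  194 = 3*49 + 47, so a_1 = 3.
  49 = 1*47 + 2, so a_2 = 1.
  47 = 23*2 + 1, so a_3 = 23.
  2 = 2*1 + 0, so a_4 = 2.
The remainder reaches 0 after 5 divisions, so the expansion has 5 partial quotients, read off in order.

[3; 3, 1, 23, 2]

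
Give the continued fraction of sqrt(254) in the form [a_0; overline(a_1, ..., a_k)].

Write x_i = (sqrt(254) + m_i)/d_i with (m_0, d_0) = (0, 1). a_0 = floor(sqrt(254)) = 15, since 15^2 = 225 <= 254 < 256 = 16^2.
Iterate m_{i+1} = d_i*a_i - m_i, d_{i+1} = (254 - m_{i+1}^2)/d_i, a_{i+1} = floor((a_0 + m_{i+1})/d_{i+1}):
  m_1 = 1*15 - 0 = 15, d_1 = (254 - 15^2)/1 = 29/1 = 29, a_1 = floor((15 + 15)/29) = 1.
  m_2 = 29*1 - 15 = 14, d_2 = (254 - 14^2)/29 = 58/29 = 2, a_2 = floor((15 + 14)/2) = 14.
  m_3 = 2*14 - 14 = 14, d_3 = (254 - 14^2)/2 = 58/2 = 29, a_3 = floor((15 + 14)/29) = 1.
  m_4 = 29*1 - 14 = 15, d_4 = (254 - 15^2)/29 = 29/29 = 1, a_4 = floor((15 + 15)/1) = 30.
  m_5 = 1*30 - 15 = 15, d_5 = (254 - 15^2)/1 = 29/1 = 29: (m_5, d_5) = (m_1, d_1) = (15, 29), so from here the quotients repeat a_1, ..., a_4; the period length is 4.
Hence the expansion of sqrt(254) is a_0 = 15 followed by the repeating block 1, 14, 1, 30 (period 4).

[15; overline(1, 14, 1, 30)]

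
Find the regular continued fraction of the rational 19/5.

Run the Euclidean algorithm on 19 and 5; the successive quotients are the partial quotients a_0, a_1, ... (each step inverts the fractional part left over by the previous one):
  19 = 3*5 + 4, so a_0 = 3.
  5 = 1*4 + 1, so a_1 = 1.
  4 = 4*1 + 0, so a_2 = 4.
The remainder reaches 0 after 3 divisions, so the expansion has 3 partial quotients, read off in order.

[3; 1, 4]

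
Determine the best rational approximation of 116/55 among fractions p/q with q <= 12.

19/9

Expand x = 116/55 as a continued fraction with the Euclidean algorithm:
  116 = 2*55 + 6, so a_0 = 2.
  55 = 9*6 + 1, so a_1 = 9.
  6 = 6*1 + 0, so a_2 = 6.
so x = [2; 9, 6].
Convergents (p_i = a_i*p_{i-1} + p_{i-2}, q_i = a_i*q_{i-1} + q_{i-2} with p_{-2}=0, p_{-1}=1, q_{-2}=1, q_{-1}=0), until the denominator exceeds 12:
  i=0: a_0=2, p_0 = 2*1 + 0 = 2, q_0 = 2*0 + 1 = 1.
  i=1: a_1=9, p_1 = 9*2 + 1 = 19, q_1 = 9*1 + 0 = 9.
  i=2: a_2=6, p_2 = 6*19 + 2 = 116, q_2 = 6*9 + 1 = 55.
q_2 = 55 > 12, so the last convergent with denominator <= 12 is p_1/q_1 = 19/9.
The closest fraction with denominator <= 12 is either p_1/q_1 or the intermediate fraction (k*p_1 + p_0)/(k*q_1 + q_0) with the largest k >= 1 whose denominator stays <= 12; these approach x as k grows, and every other convergent or intermediate fraction in range is farther away.
Largest k: floor((12 - q_0)/q_1) = floor((12 - 1)/9) = 1.
That gives (1*19 + 2)/(1*9 + 1) = 21/10.
Compare the errors: |x - 19/9| = |116*9 - 19*55|/(55*9) = 1/495, and |x - 21/10| = |116*10 - 21*55|/(55*10) = 5/550.
Cross-multiplying, 1*550 = 550 < 2475 = 5*495, so 1/495 is smaller: the convergent 19/9 is closer to x than 21/10.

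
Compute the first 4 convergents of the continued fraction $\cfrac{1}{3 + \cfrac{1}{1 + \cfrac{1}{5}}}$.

0/1, 1/3, 1/4, 6/23

Using the convergent recurrence p_i = a_i*p_{i-1} + p_{i-2}, q_i = a_i*q_{i-1} + q_{i-2} with p_{-2}=0, p_{-1}=1, q_{-2}=1, q_{-1}=0:
  i=0: a_0=0, p_0 = 0*1 + 0 = 0, q_0 = 0*0 + 1 = 1.
  i=1: a_1=3, p_1 = 3*0 + 1 = 1, q_1 = 3*1 + 0 = 3.
  i=2: a_2=1, p_2 = 1*1 + 0 = 1, q_2 = 1*3 + 1 = 4.
  i=3: a_3=5, p_3 = 5*1 + 1 = 6, q_3 = 5*4 + 3 = 23.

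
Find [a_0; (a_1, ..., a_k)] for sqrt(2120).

Write x_i = (sqrt(2120) + m_i)/d_i with (m_0, d_0) = (0, 1). a_0 = floor(sqrt(2120)) = 46, since 46^2 = 2116 <= 2120 < 2209 = 47^2.
Iterate m_{i+1} = d_i*a_i - m_i, d_{i+1} = (2120 - m_{i+1}^2)/d_i, a_{i+1} = floor((a_0 + m_{i+1})/d_{i+1}):
  m_1 = 1*46 - 0 = 46, d_1 = (2120 - 46^2)/1 = 4/1 = 4, a_1 = floor((46 + 46)/4) = 23.
  m_2 = 4*23 - 46 = 46, d_2 = (2120 - 46^2)/4 = 4/4 = 1, a_2 = floor((46 + 46)/1) = 92.
  m_3 = 1*92 - 46 = 46, d_3 = (2120 - 46^2)/1 = 4/1 = 4: (m_3, d_3) = (m_1, d_1) = (46, 4), so from here the quotients repeat a_1, a_2; the period length is 2.
Hence the expansion of sqrt(2120) is a_0 = 46 followed by the repeating block 23, 92 (period 2).

[46; (23, 92)]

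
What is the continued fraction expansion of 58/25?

Run the Euclidean algorithm on 58 and 25; the successive quotients are the partial quotients a_0, a_1, ... (each step inverts the fractional part left over by the previous one):
  58 = 2*25 + 8, so a_0 = 2.
  25 = 3*8 + 1, so a_1 = 3.
  8 = 8*1 + 0, so a_2 = 8.
The remainder reaches 0 after 3 divisions, so the expansion has 3 partial quotients, read off in order.

[2; 3, 8]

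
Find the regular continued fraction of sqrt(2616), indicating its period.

Write x_i = (sqrt(2616) + m_i)/d_i with (m_0, d_0) = (0, 1). a_0 = floor(sqrt(2616)) = 51, since 51^2 = 2601 <= 2616 < 2704 = 52^2.
Iterate m_{i+1} = d_i*a_i - m_i, d_{i+1} = (2616 - m_{i+1}^2)/d_i, a_{i+1} = floor((a_0 + m_{i+1})/d_{i+1}):
  m_1 = 1*51 - 0 = 51, d_1 = (2616 - 51^2)/1 = 15/1 = 15, a_1 = floor((51 + 51)/15) = 6.
  m_2 = 15*6 - 51 = 39, d_2 = (2616 - 39^2)/15 = 1095/15 = 73, a_2 = floor((51 + 39)/73) = 1.
  m_3 = 73*1 - 39 = 34, d_3 = (2616 - 34^2)/73 = 1460/73 = 20, a_3 = floor((51 + 34)/20) = 4.
  m_4 = 20*4 - 34 = 46, d_4 = (2616 - 46^2)/20 = 500/20 = 25, a_4 = floor((51 + 46)/25) = 3.
  m_5 = 25*3 - 46 = 29, d_5 = (2616 - 29^2)/25 = 1775/25 = 71, a_5 = floor((51 + 29)/71) = 1.
  m_6 = 71*1 - 29 = 42, d_6 = (2616 - 42^2)/71 = 852/71 = 12, a_6 = floor((51 + 42)/12) = 7.
  m_7 = 12*7 - 42 = 42, d_7 = (2616 - 42^2)/12 = 852/12 = 71, a_7 = floor((51 + 42)/71) = 1.
  m_8 = 71*1 - 42 = 29, d_8 = (2616 - 29^2)/71 = 1775/71 = 25, a_8 = floor((51 + 29)/25) = 3.
  m_9 = 25*3 - 29 = 46, d_9 = (2616 - 46^2)/25 = 500/25 = 20, a_9 = floor((51 + 46)/20) = 4.
  m_10 = 20*4 - 46 = 34, d_10 = (2616 - 34^2)/20 = 1460/20 = 73, a_10 = floor((51 + 34)/73) = 1.
  m_11 = 73*1 - 34 = 39, d_11 = (2616 - 39^2)/73 = 1095/73 = 15, a_11 = floor((51 + 39)/15) = 6.
  m_12 = 15*6 - 39 = 51, d_12 = (2616 - 51^2)/15 = 15/15 = 1, a_12 = floor((51 + 51)/1) = 102.
  m_13 = 1*102 - 51 = 51, d_13 = (2616 - 51^2)/1 = 15/1 = 15: (m_13, d_13) = (m_1, d_1) = (51, 15), so from here the quotients repeat a_1, ..., a_12; the period length is 12.
Hence the expansion of sqrt(2616) is a_0 = 51 followed by the repeating block 6, 1, 4, 3, 1, 7, 1, 3, 4, 1, 6, 102 (period 12).

[51; (6, 1, 4, 3, 1, 7, 1, 3, 4, 1, 6, 102)]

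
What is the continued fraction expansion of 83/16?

[5; 5, 3]

Run the Euclidean algorithm on 83 and 16; the successive quotients are the partial quotients a_0, a_1, ... (each step inverts the fractional part left over by the previous one):
  83 = 5*16 + 3, so a_0 = 5.
  16 = 5*3 + 1, so a_1 = 5.
  3 = 3*1 + 0, so a_2 = 3.
The remainder reaches 0 after 3 divisions, so the expansion has 3 partial quotients, read off in order.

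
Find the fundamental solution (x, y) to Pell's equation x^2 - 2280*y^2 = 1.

First expand sqrt(2280) as a continued fraction. With x_i = (sqrt(2280) + m_i)/d_i and (m_0, d_0) = (0, 1): a_0 = floor(sqrt(2280)) = 47, since 47^2 = 2209 <= 2280 < 2304 = 48^2.
Iterate m_{i+1} = d_i*a_i - m_i, d_{i+1} = (2280 - m_{i+1}^2)/d_i, a_{i+1} = floor((a_0 + m_{i+1})/d_{i+1}):
  m_1 = 1*47 - 0 = 47, d_1 = (2280 - 47^2)/1 = 71/1 = 71, a_1 = floor((47 + 47)/71) = 1.
  m_2 = 71*1 - 47 = 24, d_2 = (2280 - 24^2)/71 = 1704/71 = 24, a_2 = floor((47 + 24)/24) = 2.
  m_3 = 24*2 - 24 = 24, d_3 = (2280 - 24^2)/24 = 1704/24 = 71, a_3 = floor((47 + 24)/71) = 1.
  m_4 = 71*1 - 24 = 47, d_4 = (2280 - 47^2)/71 = 71/71 = 1, a_4 = floor((47 + 47)/1) = 94.
  m_5 = 1*94 - 47 = 47, d_5 = (2280 - 47^2)/1 = 71/1 = 71: (m_5, d_5) = (m_1, d_1) = (47, 71), so from here the quotients repeat a_1, ..., a_4; the period length is 4.
So sqrt(2280) = [47; (1, 2, 1, 94)] with period length k = 4.
k is even, so the fundamental solution of x^2 - 2280y^2 = 1 is (p_{k-1}, q_{k-1}) = (p_3, q_3); compute convergents through index 3.
Convergents (p_i = a_i*p_{i-1} + p_{i-2}, q_i = a_i*q_{i-1} + q_{i-2} with p_{-2}=0, p_{-1}=1, q_{-2}=1, q_{-1}=0):
  i=0: a_0=47, p_0 = 47*1 + 0 = 47, q_0 = 47*0 + 1 = 1.
  i=1: a_1=1, p_1 = 1*47 + 1 = 48, q_1 = 1*1 + 0 = 1.
  i=2: a_2=2, p_2 = 2*48 + 47 = 143, q_2 = 2*1 + 1 = 3.
  i=3: a_3=1, p_3 = 1*143 + 48 = 191, q_3 = 1*3 + 1 = 4.
Check: 191^2 - 2280*4^2 = 36481 - 36480 = 1, so (x, y) = (191, 4) solves the equation, and by the theorem it is the least positive solution.

(x, y) = (191, 4)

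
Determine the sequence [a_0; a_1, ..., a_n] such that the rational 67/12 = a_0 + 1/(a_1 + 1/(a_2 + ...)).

[5; 1, 1, 2, 2]

Run the Euclidean algorithm on 67 and 12; the successive quotients are the partial quotients a_0, a_1, ... (each step inverts the fractional part left over by the previous one):
  67 = 5*12 + 7, so a_0 = 5.
  12 = 1*7 + 5, so a_1 = 1.
  7 = 1*5 + 2, so a_2 = 1.
  5 = 2*2 + 1, so a_3 = 2.
  2 = 2*1 + 0, so a_4 = 2.
The remainder reaches 0 after 5 divisions, so the expansion has 5 partial quotients, read off in order.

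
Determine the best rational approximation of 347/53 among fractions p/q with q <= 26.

72/11

Expand x = 347/53 as a continued fraction with the Euclidean algorithm:
  347 = 6*53 + 29, so a_0 = 6.
  53 = 1*29 + 24, so a_1 = 1.
  29 = 1*24 + 5, so a_2 = 1.
  24 = 4*5 + 4, so a_3 = 4.
  5 = 1*4 + 1, so a_4 = 1.
  4 = 4*1 + 0, so a_5 = 4.
so x = [6; 1, 1, 4, 1, 4].
Convergents (p_i = a_i*p_{i-1} + p_{i-2}, q_i = a_i*q_{i-1} + q_{i-2} with p_{-2}=0, p_{-1}=1, q_{-2}=1, q_{-1}=0), until the denominator exceeds 26:
  i=0: a_0=6, p_0 = 6*1 + 0 = 6, q_0 = 6*0 + 1 = 1.
  i=1: a_1=1, p_1 = 1*6 + 1 = 7, q_1 = 1*1 + 0 = 1.
  i=2: a_2=1, p_2 = 1*7 + 6 = 13, q_2 = 1*1 + 1 = 2.
  i=3: a_3=4, p_3 = 4*13 + 7 = 59, q_3 = 4*2 + 1 = 9.
  i=4: a_4=1, p_4 = 1*59 + 13 = 72, q_4 = 1*9 + 2 = 11.
  i=5: a_5=4, p_5 = 4*72 + 59 = 347, q_5 = 4*11 + 9 = 53.
q_5 = 53 > 26, so the last convergent with denominator <= 26 is p_4/q_4 = 72/11.
The closest fraction with denominator <= 26 is either p_4/q_4 or the intermediate fraction (k*p_4 + p_3)/(k*q_4 + q_3) with the largest k >= 1 whose denominator stays <= 26; these approach x as k grows, and every other convergent or intermediate fraction in range is farther away.
Largest k: floor((26 - q_3)/q_4) = floor((26 - 9)/11) = 1.
That gives (1*72 + 59)/(1*11 + 9) = 131/20.
Compare the errors: |x - 72/11| = |347*11 - 72*53|/(53*11) = 1/583, and |x - 131/20| = |347*20 - 131*53|/(53*20) = 3/1060.
Cross-multiplying, 1*1060 = 1060 < 1749 = 3*583, so 1/583 is smaller: the convergent 72/11 is closer to x than 131/20.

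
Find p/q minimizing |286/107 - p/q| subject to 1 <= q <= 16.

Expand x = 286/107 as a continued fraction with the Euclidean algorithm:
  286 = 2*107 + 72, so a_0 = 2.
  107 = 1*72 + 35, so a_1 = 1.
  72 = 2*35 + 2, so a_2 = 2.
  35 = 17*2 + 1, so a_3 = 17.
  2 = 2*1 + 0, so a_4 = 2.
so x = [2; 1, 2, 17, 2].
Convergents (p_i = a_i*p_{i-1} + p_{i-2}, q_i = a_i*q_{i-1} + q_{i-2} with p_{-2}=0, p_{-1}=1, q_{-2}=1, q_{-1}=0), until the denominator exceeds 16:
  i=0: a_0=2, p_0 = 2*1 + 0 = 2, q_0 = 2*0 + 1 = 1.
  i=1: a_1=1, p_1 = 1*2 + 1 = 3, q_1 = 1*1 + 0 = 1.
  i=2: a_2=2, p_2 = 2*3 + 2 = 8, q_2 = 2*1 + 1 = 3.
  i=3: a_3=17, p_3 = 17*8 + 3 = 139, q_3 = 17*3 + 1 = 52.
q_3 = 52 > 16, so the last convergent with denominator <= 16 is p_2/q_2 = 8/3.
The closest fraction with denominator <= 16 is either p_2/q_2 or the intermediate fraction (k*p_2 + p_1)/(k*q_2 + q_1) with the largest k >= 1 whose denominator stays <= 16; these approach x as k grows, and every other convergent or intermediate fraction in range is farther away.
Largest k: floor((16 - q_1)/q_2) = floor((16 - 1)/3) = 5.
That gives (5*8 + 3)/(5*3 + 1) = 43/16.
Compare the errors: |x - 8/3| = |286*3 - 8*107|/(107*3) = 2/321, and |x - 43/16| = |286*16 - 43*107|/(107*16) = 25/1712.
Cross-multiplying, 2*1712 = 3424 < 8025 = 25*321, so 2/321 is smaller: the convergent 8/3 is closer to x than 43/16.

8/3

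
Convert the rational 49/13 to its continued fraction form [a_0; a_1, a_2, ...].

[3; 1, 3, 3]

Run the Euclidean algorithm on 49 and 13; the successive quotients are the partial quotients a_0, a_1, ... (each step inverts the fractional part left over by the previous one):
  49 = 3*13 + 10, so a_0 = 3.
  13 = 1*10 + 3, so a_1 = 1.
  10 = 3*3 + 1, so a_2 = 3.
  3 = 3*1 + 0, so a_3 = 3.
The remainder reaches 0 after 4 divisions, so the expansion has 4 partial quotients, read off in order.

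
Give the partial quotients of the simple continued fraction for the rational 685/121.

[5; 1, 1, 1, 19, 2]

Run the Euclidean algorithm on 685 and 121; the successive quotients are the partial quotients a_0, a_1, ... (each step inverts the fractional part left over by the previous one):
  685 = 5*121 + 80, so a_0 = 5.
  121 = 1*80 + 41, so a_1 = 1.
  80 = 1*41 + 39, so a_2 = 1.
  41 = 1*39 + 2, so a_3 = 1.
  39 = 19*2 + 1, so a_4 = 19.
  2 = 2*1 + 0, so a_5 = 2.
The remainder reaches 0 after 6 divisions, so the expansion has 6 partial quotients, read off in order.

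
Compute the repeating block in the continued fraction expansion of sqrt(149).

Write x_i = (sqrt(149) + m_i)/d_i with (m_0, d_0) = (0, 1). a_0 = floor(sqrt(149)) = 12, since 12^2 = 144 <= 149 < 169 = 13^2.
Iterate m_{i+1} = d_i*a_i - m_i, d_{i+1} = (149 - m_{i+1}^2)/d_i, a_{i+1} = floor((a_0 + m_{i+1})/d_{i+1}):
  m_1 = 1*12 - 0 = 12, d_1 = (149 - 12^2)/1 = 5/1 = 5, a_1 = floor((12 + 12)/5) = 4.
  m_2 = 5*4 - 12 = 8, d_2 = (149 - 8^2)/5 = 85/5 = 17, a_2 = floor((12 + 8)/17) = 1.
  m_3 = 17*1 - 8 = 9, d_3 = (149 - 9^2)/17 = 68/17 = 4, a_3 = floor((12 + 9)/4) = 5.
  m_4 = 4*5 - 9 = 11, d_4 = (149 - 11^2)/4 = 28/4 = 7, a_4 = floor((12 + 11)/7) = 3.
  m_5 = 7*3 - 11 = 10, d_5 = (149 - 10^2)/7 = 49/7 = 7, a_5 = floor((12 + 10)/7) = 3.
  m_6 = 7*3 - 10 = 11, d_6 = (149 - 11^2)/7 = 28/7 = 4, a_6 = floor((12 + 11)/4) = 5.
  m_7 = 4*5 - 11 = 9, d_7 = (149 - 9^2)/4 = 68/4 = 17, a_7 = floor((12 + 9)/17) = 1.
  m_8 = 17*1 - 9 = 8, d_8 = (149 - 8^2)/17 = 85/17 = 5, a_8 = floor((12 + 8)/5) = 4.
  m_9 = 5*4 - 8 = 12, d_9 = (149 - 12^2)/5 = 5/5 = 1, a_9 = floor((12 + 12)/1) = 24.
  m_10 = 1*24 - 12 = 12, d_10 = (149 - 12^2)/1 = 5/1 = 5: (m_10, d_10) = (m_1, d_1) = (12, 5), so from here the quotients repeat a_1, ..., a_9; the period length is 9.
Hence the expansion of sqrt(149) is a_0 = 12 followed by the repeating block 4, 1, 5, 3, 3, 5, 1, 4, 24 (period 9).

[12; (4, 1, 5, 3, 3, 5, 1, 4, 24)]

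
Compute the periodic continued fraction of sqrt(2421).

[49; (4, 1, 10, 7, 2, 10, 2, 7, 10, 1, 4, 98)]

Write x_i = (sqrt(2421) + m_i)/d_i with (m_0, d_0) = (0, 1). a_0 = floor(sqrt(2421)) = 49, since 49^2 = 2401 <= 2421 < 2500 = 50^2.
Iterate m_{i+1} = d_i*a_i - m_i, d_{i+1} = (2421 - m_{i+1}^2)/d_i, a_{i+1} = floor((a_0 + m_{i+1})/d_{i+1}):
  m_1 = 1*49 - 0 = 49, d_1 = (2421 - 49^2)/1 = 20/1 = 20, a_1 = floor((49 + 49)/20) = 4.
  m_2 = 20*4 - 49 = 31, d_2 = (2421 - 31^2)/20 = 1460/20 = 73, a_2 = floor((49 + 31)/73) = 1.
  m_3 = 73*1 - 31 = 42, d_3 = (2421 - 42^2)/73 = 657/73 = 9, a_3 = floor((49 + 42)/9) = 10.
  m_4 = 9*10 - 42 = 48, d_4 = (2421 - 48^2)/9 = 117/9 = 13, a_4 = floor((49 + 48)/13) = 7.
  m_5 = 13*7 - 48 = 43, d_5 = (2421 - 43^2)/13 = 572/13 = 44, a_5 = floor((49 + 43)/44) = 2.
  m_6 = 44*2 - 43 = 45, d_6 = (2421 - 45^2)/44 = 396/44 = 9, a_6 = floor((49 + 45)/9) = 10.
  m_7 = 9*10 - 45 = 45, d_7 = (2421 - 45^2)/9 = 396/9 = 44, a_7 = floor((49 + 45)/44) = 2.
  m_8 = 44*2 - 45 = 43, d_8 = (2421 - 43^2)/44 = 572/44 = 13, a_8 = floor((49 + 43)/13) = 7.
  m_9 = 13*7 - 43 = 48, d_9 = (2421 - 48^2)/13 = 117/13 = 9, a_9 = floor((49 + 48)/9) = 10.
  m_10 = 9*10 - 48 = 42, d_10 = (2421 - 42^2)/9 = 657/9 = 73, a_10 = floor((49 + 42)/73) = 1.
  m_11 = 73*1 - 42 = 31, d_11 = (2421 - 31^2)/73 = 1460/73 = 20, a_11 = floor((49 + 31)/20) = 4.
  m_12 = 20*4 - 31 = 49, d_12 = (2421 - 49^2)/20 = 20/20 = 1, a_12 = floor((49 + 49)/1) = 98.
  m_13 = 1*98 - 49 = 49, d_13 = (2421 - 49^2)/1 = 20/1 = 20: (m_13, d_13) = (m_1, d_1) = (49, 20), so from here the quotients repeat a_1, ..., a_12; the period length is 12.
Hence the expansion of sqrt(2421) is a_0 = 49 followed by the repeating block 4, 1, 10, 7, 2, 10, 2, 7, 10, 1, 4, 98 (period 12).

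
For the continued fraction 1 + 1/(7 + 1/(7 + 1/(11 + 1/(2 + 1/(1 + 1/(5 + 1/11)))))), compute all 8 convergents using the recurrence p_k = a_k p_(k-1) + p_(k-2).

1/1, 8/7, 57/50, 635/557, 1327/1164, 1962/1721, 11137/9769, 124469/109180

Using the convergent recurrence p_i = a_i*p_{i-1} + p_{i-2}, q_i = a_i*q_{i-1} + q_{i-2} with p_{-2}=0, p_{-1}=1, q_{-2}=1, q_{-1}=0:
  i=0: a_0=1, p_0 = 1*1 + 0 = 1, q_0 = 1*0 + 1 = 1.
  i=1: a_1=7, p_1 = 7*1 + 1 = 8, q_1 = 7*1 + 0 = 7.
  i=2: a_2=7, p_2 = 7*8 + 1 = 57, q_2 = 7*7 + 1 = 50.
  i=3: a_3=11, p_3 = 11*57 + 8 = 635, q_3 = 11*50 + 7 = 557.
  i=4: a_4=2, p_4 = 2*635 + 57 = 1327, q_4 = 2*557 + 50 = 1164.
  i=5: a_5=1, p_5 = 1*1327 + 635 = 1962, q_5 = 1*1164 + 557 = 1721.
  i=6: a_6=5, p_6 = 5*1962 + 1327 = 11137, q_6 = 5*1721 + 1164 = 9769.
  i=7: a_7=11, p_7 = 11*11137 + 1962 = 124469, q_7 = 11*9769 + 1721 = 109180.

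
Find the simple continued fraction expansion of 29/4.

Run the Euclidean algorithm on 29 and 4; the successive quotients are the partial quotients a_0, a_1, ... (each step inverts the fractional part left over by the previous one):
  29 = 7*4 + 1, so a_0 = 7.
  4 = 4*1 + 0, so a_1 = 4.
The remainder reaches 0 after 2 divisions, so the expansion has 2 partial quotients, read off in order.

[7; 4]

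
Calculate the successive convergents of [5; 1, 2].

5/1, 6/1, 17/3

Using the convergent recurrence p_i = a_i*p_{i-1} + p_{i-2}, q_i = a_i*q_{i-1} + q_{i-2} with p_{-2}=0, p_{-1}=1, q_{-2}=1, q_{-1}=0:
  i=0: a_0=5, p_0 = 5*1 + 0 = 5, q_0 = 5*0 + 1 = 1.
  i=1: a_1=1, p_1 = 1*5 + 1 = 6, q_1 = 1*1 + 0 = 1.
  i=2: a_2=2, p_2 = 2*6 + 5 = 17, q_2 = 2*1 + 1 = 3.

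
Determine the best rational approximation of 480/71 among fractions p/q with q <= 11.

Expand x = 480/71 as a continued fraction with the Euclidean algorithm:
  480 = 6*71 + 54, so a_0 = 6.
  71 = 1*54 + 17, so a_1 = 1.
  54 = 3*17 + 3, so a_2 = 3.
  17 = 5*3 + 2, so a_3 = 5.
  3 = 1*2 + 1, so a_4 = 1.
  2 = 2*1 + 0, so a_5 = 2.
so x = [6; 1, 3, 5, 1, 2].
Convergents (p_i = a_i*p_{i-1} + p_{i-2}, q_i = a_i*q_{i-1} + q_{i-2} with p_{-2}=0, p_{-1}=1, q_{-2}=1, q_{-1}=0), until the denominator exceeds 11:
  i=0: a_0=6, p_0 = 6*1 + 0 = 6, q_0 = 6*0 + 1 = 1.
  i=1: a_1=1, p_1 = 1*6 + 1 = 7, q_1 = 1*1 + 0 = 1.
  i=2: a_2=3, p_2 = 3*7 + 6 = 27, q_2 = 3*1 + 1 = 4.
  i=3: a_3=5, p_3 = 5*27 + 7 = 142, q_3 = 5*4 + 1 = 21.
q_3 = 21 > 11, so the last convergent with denominator <= 11 is p_2/q_2 = 27/4.
The closest fraction with denominator <= 11 is either p_2/q_2 or the intermediate fraction (k*p_2 + p_1)/(k*q_2 + q_1) with the largest k >= 1 whose denominator stays <= 11; these approach x as k grows, and every other convergent or intermediate fraction in range is farther away.
Largest k: floor((11 - q_1)/q_2) = floor((11 - 1)/4) = 2.
That gives (2*27 + 7)/(2*4 + 1) = 61/9.
Compare the errors: |x - 27/4| = |480*4 - 27*71|/(71*4) = 3/284, and |x - 61/9| = |480*9 - 61*71|/(71*9) = 11/639.
Cross-multiplying, 3*639 = 1917 < 3124 = 11*284, so 3/284 is smaller: the convergent 27/4 is closer to x than 61/9.

27/4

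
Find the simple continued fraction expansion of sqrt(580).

[24; (12, 48)]

Write x_i = (sqrt(580) + m_i)/d_i with (m_0, d_0) = (0, 1). a_0 = floor(sqrt(580)) = 24, since 24^2 = 576 <= 580 < 625 = 25^2.
Iterate m_{i+1} = d_i*a_i - m_i, d_{i+1} = (580 - m_{i+1}^2)/d_i, a_{i+1} = floor((a_0 + m_{i+1})/d_{i+1}):
  m_1 = 1*24 - 0 = 24, d_1 = (580 - 24^2)/1 = 4/1 = 4, a_1 = floor((24 + 24)/4) = 12.
  m_2 = 4*12 - 24 = 24, d_2 = (580 - 24^2)/4 = 4/4 = 1, a_2 = floor((24 + 24)/1) = 48.
  m_3 = 1*48 - 24 = 24, d_3 = (580 - 24^2)/1 = 4/1 = 4: (m_3, d_3) = (m_1, d_1) = (24, 4), so from here the quotients repeat a_1, a_2; the period length is 2.
Hence the expansion of sqrt(580) is a_0 = 24 followed by the repeating block 12, 48 (period 2).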